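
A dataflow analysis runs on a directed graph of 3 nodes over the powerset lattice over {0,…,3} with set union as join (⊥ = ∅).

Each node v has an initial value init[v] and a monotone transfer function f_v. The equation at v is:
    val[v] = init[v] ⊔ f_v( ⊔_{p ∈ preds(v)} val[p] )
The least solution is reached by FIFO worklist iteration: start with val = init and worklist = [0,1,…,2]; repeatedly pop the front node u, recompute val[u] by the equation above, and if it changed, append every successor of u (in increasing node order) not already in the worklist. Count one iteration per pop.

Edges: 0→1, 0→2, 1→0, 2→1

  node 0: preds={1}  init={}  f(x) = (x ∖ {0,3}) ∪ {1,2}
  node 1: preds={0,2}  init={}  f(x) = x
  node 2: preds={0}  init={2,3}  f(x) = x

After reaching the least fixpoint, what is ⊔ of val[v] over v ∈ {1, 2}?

Trace (5 dequeues):
  [1] u=0 | in {} | out {1,2} | prev {} | push {}
  [2] u=1 | in {1,2,3} | out {1,2,3} | prev {} | push {0}
  [3] u=2 | in {1,2} | out {1,2,3} | prev {2,3} | push {1}
  [4] u=0 | in {1,2,3} | out {1,2} | ==
  [5] u=1 | in {1,2,3} | out {1,2,3} | ==

Converged values:
  [0] {1,2}
  [1] {1,2,3}
  [2] {1,2,3}

{1,2,3}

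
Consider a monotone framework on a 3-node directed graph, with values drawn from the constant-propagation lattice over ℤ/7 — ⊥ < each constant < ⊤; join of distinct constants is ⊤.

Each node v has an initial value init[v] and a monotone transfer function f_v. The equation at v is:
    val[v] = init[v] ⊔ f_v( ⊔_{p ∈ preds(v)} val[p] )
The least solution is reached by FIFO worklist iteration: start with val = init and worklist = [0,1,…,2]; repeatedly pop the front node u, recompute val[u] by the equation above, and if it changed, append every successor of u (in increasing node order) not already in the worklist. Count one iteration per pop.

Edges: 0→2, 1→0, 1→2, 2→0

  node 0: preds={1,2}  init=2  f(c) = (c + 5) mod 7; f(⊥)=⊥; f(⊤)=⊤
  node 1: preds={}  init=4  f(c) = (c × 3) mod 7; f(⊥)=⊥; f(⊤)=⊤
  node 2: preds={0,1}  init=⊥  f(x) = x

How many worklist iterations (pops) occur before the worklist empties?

5

Worklist (5 pops):
  #1 pop 0: in=4 → 2 (no change)
  #2 pop 1: in=⊥ → 4 (no change)
  #3 pop 2: in=⊤ → ⊤ (was ⊥); enqueue [0]
  #4 pop 0: in=⊤ → ⊤ (was 2); enqueue [2]
  #5 pop 2: in=⊤ → ⊤ (no change)

Fixpoint:
  val[0] = ⊤
  val[1] = 4
  val[2] = ⊤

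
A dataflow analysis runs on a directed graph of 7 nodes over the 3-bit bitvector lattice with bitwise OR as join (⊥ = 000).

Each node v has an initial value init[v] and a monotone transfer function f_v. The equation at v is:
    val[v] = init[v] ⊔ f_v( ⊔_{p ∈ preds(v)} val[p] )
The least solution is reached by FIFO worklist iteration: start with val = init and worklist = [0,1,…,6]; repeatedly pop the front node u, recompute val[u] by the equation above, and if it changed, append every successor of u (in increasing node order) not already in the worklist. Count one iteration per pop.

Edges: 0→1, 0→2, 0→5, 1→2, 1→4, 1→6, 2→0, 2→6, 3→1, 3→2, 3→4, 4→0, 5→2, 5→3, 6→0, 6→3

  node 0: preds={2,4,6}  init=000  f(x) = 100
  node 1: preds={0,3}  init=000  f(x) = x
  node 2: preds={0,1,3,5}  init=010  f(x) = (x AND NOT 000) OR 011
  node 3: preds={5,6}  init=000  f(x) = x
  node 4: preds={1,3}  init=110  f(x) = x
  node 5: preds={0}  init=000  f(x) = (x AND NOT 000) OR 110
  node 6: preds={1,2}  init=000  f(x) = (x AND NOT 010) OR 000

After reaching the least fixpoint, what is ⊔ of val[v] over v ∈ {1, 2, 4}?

Iteration log — 15 steps:
  step 1. node 0  ⊔preds=110  new=100  old=000  +wl: 
  step 2. node 1  ⊔preds=100  new=100  old=000  +wl: 
  step 3. node 2  ⊔preds=100  new=111  old=010  +wl: 0
  step 4. node 3  ⊔preds=000  new=000  stable
  step 5. node 4  ⊔preds=100  new=110  stable
  step 6. node 5  ⊔preds=100  new=110  old=000  +wl: 2,3
  step 7. node 6  ⊔preds=111  new=101  old=000  +wl: 
  step 8. node 0  ⊔preds=111  new=100  stable
  step 9. node 2  ⊔preds=110  new=111  stable
  step 10. node 3  ⊔preds=111  new=111  old=000  +wl: 1,2,4
  step 11. node 1  ⊔preds=111  new=111  old=100  +wl: 6
  step 12. node 2  ⊔preds=111  new=111  stable
  step 13. node 4  ⊔preds=111  new=111  old=110  +wl: 0
  step 14. node 6  ⊔preds=111  new=101  stable
  step 15. node 0  ⊔preds=111  new=100  stable

Least fixpoint reached:
  node 0: 100
  node 1: 111
  node 2: 111
  node 3: 111
  node 4: 111
  node 5: 110
  node 6: 101

111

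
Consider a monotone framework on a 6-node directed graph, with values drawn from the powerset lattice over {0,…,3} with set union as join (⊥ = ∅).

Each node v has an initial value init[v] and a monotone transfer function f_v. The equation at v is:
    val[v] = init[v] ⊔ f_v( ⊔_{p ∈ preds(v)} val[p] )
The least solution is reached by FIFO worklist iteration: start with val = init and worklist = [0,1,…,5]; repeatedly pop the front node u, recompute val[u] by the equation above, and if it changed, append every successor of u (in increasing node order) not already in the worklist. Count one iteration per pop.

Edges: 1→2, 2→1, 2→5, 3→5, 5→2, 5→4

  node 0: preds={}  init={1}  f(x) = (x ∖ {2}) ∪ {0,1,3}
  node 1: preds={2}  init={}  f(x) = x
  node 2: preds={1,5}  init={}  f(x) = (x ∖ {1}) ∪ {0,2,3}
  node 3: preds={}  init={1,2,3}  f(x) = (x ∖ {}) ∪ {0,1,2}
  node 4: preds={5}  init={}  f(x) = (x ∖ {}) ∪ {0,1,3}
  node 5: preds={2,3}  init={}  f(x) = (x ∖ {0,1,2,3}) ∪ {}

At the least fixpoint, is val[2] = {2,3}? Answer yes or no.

Trace (8 dequeues):
  [1] u=0 | in {} | out {0,1,3} | prev {1} | push {}
  [2] u=1 | in {} | out {} | ==
  [3] u=2 | in {} | out {0,2,3} | prev {} | push {1}
  [4] u=3 | in {} | out {0,1,2,3} | prev {1,2,3} | push {}
  [5] u=4 | in {} | out {0,1,3} | prev {} | push {}
  [6] u=5 | in {0,1,2,3} | out {} | ==
  [7] u=1 | in {0,2,3} | out {0,2,3} | prev {} | push {2}
  [8] u=2 | in {0,2,3} | out {0,2,3} | ==

Converged values:
  [0] {0,1,3}
  [1] {0,2,3}
  [2] {0,2,3}
  [3] {0,1,2,3}
  [4] {0,1,3}
  [5] {}

no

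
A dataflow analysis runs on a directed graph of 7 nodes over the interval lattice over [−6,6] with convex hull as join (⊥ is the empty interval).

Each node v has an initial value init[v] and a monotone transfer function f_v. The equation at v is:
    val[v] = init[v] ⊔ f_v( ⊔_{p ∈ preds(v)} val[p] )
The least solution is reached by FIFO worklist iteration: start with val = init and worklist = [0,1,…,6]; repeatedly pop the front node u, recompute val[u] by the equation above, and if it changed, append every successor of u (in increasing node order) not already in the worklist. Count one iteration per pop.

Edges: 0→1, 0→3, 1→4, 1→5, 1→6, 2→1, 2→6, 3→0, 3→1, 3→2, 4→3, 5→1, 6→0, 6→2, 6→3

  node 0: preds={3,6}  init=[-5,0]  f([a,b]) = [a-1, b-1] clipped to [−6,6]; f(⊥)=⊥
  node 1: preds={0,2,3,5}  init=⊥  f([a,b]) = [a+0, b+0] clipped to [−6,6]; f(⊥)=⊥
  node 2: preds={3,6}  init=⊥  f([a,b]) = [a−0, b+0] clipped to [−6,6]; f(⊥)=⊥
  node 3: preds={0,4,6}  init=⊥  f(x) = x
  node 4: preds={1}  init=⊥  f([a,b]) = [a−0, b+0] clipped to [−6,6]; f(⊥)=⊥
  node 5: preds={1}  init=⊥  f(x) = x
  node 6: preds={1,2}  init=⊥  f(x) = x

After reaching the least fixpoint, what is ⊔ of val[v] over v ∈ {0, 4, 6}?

[-6,0]

Iteration log — 20 steps:
  step 1. node 0  ⊔preds=⊥  new=[-5,0]  stable
  step 2. node 1  ⊔preds=[-5,0]  new=[-5,0]  old=⊥  +wl: 
  step 3. node 2  ⊔preds=⊥  new=⊥  stable
  step 4. node 3  ⊔preds=[-5,0]  new=[-5,0]  old=⊥  +wl: 0,1,2
  step 5. node 4  ⊔preds=[-5,0]  new=[-5,0]  old=⊥  +wl: 3
  step 6. node 5  ⊔preds=[-5,0]  new=[-5,0]  old=⊥  +wl: 
  step 7. node 6  ⊔preds=[-5,0]  new=[-5,0]  old=⊥  +wl: 
  step 8. node 0  ⊔preds=[-5,0]  new=[-6,0]  old=[-5,0]  +wl: 
  step 9. node 1  ⊔preds=[-6,0]  new=[-6,0]  old=[-5,0]  +wl: 4,5,6
  step 10. node 2  ⊔preds=[-5,0]  new=[-5,0]  old=⊥  +wl: 1
  step 11. node 3  ⊔preds=[-6,0]  new=[-6,0]  old=[-5,0]  +wl: 0,2
  step 12. node 4  ⊔preds=[-6,0]  new=[-6,0]  old=[-5,0]  +wl: 3
  step 13. node 5  ⊔preds=[-6,0]  new=[-6,0]  old=[-5,0]  +wl: 
  step 14. node 6  ⊔preds=[-6,0]  new=[-6,0]  old=[-5,0]  +wl: 
  step 15. node 1  ⊔preds=[-6,0]  new=[-6,0]  stable
  step 16. node 0  ⊔preds=[-6,0]  new=[-6,0]  stable
  step 17. node 2  ⊔preds=[-6,0]  new=[-6,0]  old=[-5,0]  +wl: 1,6
  step 18. node 3  ⊔preds=[-6,0]  new=[-6,0]  stable
  step 19. node 1  ⊔preds=[-6,0]  new=[-6,0]  stable
  step 20. node 6  ⊔preds=[-6,0]  new=[-6,0]  stable

Least fixpoint reached:
  node 0: [-6,0]
  node 1: [-6,0]
  node 2: [-6,0]
  node 3: [-6,0]
  node 4: [-6,0]
  node 5: [-6,0]
  node 6: [-6,0]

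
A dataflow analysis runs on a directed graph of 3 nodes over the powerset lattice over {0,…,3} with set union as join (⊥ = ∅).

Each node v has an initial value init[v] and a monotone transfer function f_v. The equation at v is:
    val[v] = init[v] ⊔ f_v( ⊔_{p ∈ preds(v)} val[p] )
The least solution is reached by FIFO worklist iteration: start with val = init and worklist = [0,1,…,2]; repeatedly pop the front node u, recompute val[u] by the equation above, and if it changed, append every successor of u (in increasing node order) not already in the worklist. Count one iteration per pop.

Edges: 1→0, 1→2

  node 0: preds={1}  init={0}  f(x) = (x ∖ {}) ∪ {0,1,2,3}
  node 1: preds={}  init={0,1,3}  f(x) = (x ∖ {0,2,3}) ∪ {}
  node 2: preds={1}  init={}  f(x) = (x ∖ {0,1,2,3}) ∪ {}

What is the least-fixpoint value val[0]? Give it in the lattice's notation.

Trace (3 dequeues):
  [1] u=0 | in {0,1,3} | out {0,1,2,3} | prev {0} | push {}
  [2] u=1 | in {} | out {0,1,3} | ==
  [3] u=2 | in {0,1,3} | out {} | ==

Converged values:
  [0] {0,1,2,3}
  [1] {0,1,3}
  [2] {}

{0,1,2,3}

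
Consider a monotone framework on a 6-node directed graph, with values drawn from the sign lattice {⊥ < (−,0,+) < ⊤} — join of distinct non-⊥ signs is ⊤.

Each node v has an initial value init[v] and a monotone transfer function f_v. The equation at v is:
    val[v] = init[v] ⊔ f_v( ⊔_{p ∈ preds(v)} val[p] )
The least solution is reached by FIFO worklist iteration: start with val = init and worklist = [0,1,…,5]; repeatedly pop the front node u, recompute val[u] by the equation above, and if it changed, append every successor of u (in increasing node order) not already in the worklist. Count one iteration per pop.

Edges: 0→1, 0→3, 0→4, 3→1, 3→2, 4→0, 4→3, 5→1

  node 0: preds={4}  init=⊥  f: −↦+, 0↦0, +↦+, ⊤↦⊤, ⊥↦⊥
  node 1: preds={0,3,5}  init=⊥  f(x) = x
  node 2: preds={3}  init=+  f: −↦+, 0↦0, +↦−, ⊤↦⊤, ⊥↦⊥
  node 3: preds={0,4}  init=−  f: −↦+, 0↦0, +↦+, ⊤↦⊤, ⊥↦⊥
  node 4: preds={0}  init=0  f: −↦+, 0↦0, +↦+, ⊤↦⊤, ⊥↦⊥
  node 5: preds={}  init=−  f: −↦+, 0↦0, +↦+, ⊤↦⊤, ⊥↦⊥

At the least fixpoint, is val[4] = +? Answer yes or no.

Worklist (8 pops):
  #1 pop 0: in=0 → 0 (was ⊥); enqueue []
  #2 pop 1: in=⊤ → ⊤ (was ⊥); enqueue []
  #3 pop 2: in=− → + (no change)
  #4 pop 3: in=0 → ⊤ (was −); enqueue [1,2]
  #5 pop 4: in=0 → 0 (no change)
  #6 pop 5: in=⊥ → − (no change)
  #7 pop 1: in=⊤ → ⊤ (no change)
  #8 pop 2: in=⊤ → ⊤ (was +); enqueue []

Fixpoint:
  val[0] = 0
  val[1] = ⊤
  val[2] = ⊤
  val[3] = ⊤
  val[4] = 0
  val[5] = −

no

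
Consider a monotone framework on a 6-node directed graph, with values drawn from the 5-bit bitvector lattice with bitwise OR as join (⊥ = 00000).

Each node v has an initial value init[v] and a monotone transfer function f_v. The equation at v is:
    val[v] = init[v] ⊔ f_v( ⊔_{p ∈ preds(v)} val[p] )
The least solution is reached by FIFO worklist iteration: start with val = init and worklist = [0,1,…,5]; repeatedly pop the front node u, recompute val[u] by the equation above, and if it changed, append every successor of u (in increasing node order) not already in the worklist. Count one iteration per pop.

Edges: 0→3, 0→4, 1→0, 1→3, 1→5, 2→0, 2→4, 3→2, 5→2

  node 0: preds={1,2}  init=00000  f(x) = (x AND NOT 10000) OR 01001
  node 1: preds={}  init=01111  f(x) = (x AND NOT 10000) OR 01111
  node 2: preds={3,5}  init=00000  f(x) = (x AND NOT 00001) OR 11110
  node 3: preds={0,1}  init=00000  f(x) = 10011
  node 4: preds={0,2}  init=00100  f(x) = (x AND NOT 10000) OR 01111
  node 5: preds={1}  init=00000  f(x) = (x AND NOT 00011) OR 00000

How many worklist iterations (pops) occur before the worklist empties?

Trace (8 dequeues):
  [1] u=0 | in 01111 | out 01111 | prev 00000 | push {}
  [2] u=1 | in 00000 | out 01111 | ==
  [3] u=2 | in 00000 | out 11110 | prev 00000 | push {0}
  [4] u=3 | in 01111 | out 10011 | prev 00000 | push {2}
  [5] u=4 | in 11111 | out 01111 | prev 00100 | push {}
  [6] u=5 | in 01111 | out 01100 | prev 00000 | push {}
  [7] u=0 | in 11111 | out 01111 | ==
  [8] u=2 | in 11111 | out 11110 | ==

Converged values:
  [0] 01111
  [1] 01111
  [2] 11110
  [3] 10011
  [4] 01111
  [5] 01100

8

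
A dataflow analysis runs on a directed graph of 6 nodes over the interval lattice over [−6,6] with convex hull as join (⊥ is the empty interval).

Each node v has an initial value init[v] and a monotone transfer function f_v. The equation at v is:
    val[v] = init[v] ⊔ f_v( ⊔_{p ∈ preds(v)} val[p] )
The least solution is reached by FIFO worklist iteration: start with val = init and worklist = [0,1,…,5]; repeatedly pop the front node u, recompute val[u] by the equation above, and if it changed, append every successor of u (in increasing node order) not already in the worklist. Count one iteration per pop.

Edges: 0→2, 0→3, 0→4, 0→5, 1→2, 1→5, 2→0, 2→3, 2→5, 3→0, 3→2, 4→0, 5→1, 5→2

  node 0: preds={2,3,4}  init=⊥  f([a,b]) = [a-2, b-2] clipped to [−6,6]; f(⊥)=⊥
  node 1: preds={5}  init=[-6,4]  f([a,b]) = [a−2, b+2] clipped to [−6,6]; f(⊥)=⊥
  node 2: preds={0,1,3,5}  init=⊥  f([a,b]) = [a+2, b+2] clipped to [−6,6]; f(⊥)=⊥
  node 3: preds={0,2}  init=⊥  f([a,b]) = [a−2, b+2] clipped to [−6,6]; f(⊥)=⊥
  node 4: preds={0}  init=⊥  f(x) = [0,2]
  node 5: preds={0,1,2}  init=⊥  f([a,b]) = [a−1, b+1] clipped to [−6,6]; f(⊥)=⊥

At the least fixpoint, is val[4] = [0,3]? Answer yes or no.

no

Iteration log — 13 steps:
  step 1. node 0  ⊔preds=⊥  new=⊥  stable
  step 2. node 1  ⊔preds=⊥  new=[-6,4]  stable
  step 3. node 2  ⊔preds=[-6,4]  new=[-4,6]  old=⊥  +wl: 0
  step 4. node 3  ⊔preds=[-4,6]  new=[-6,6]  old=⊥  +wl: 2
  step 5. node 4  ⊔preds=⊥  new=[0,2]  old=⊥  +wl: 
  step 6. node 5  ⊔preds=[-6,6]  new=[-6,6]  old=⊥  +wl: 1
  step 7. node 0  ⊔preds=[-6,6]  new=[-6,4]  old=⊥  +wl: 3,4,5
  step 8. node 2  ⊔preds=[-6,6]  new=[-4,6]  stable
  step 9. node 1  ⊔preds=[-6,6]  new=[-6,6]  old=[-6,4]  +wl: 2
  step 10. node 3  ⊔preds=[-6,6]  new=[-6,6]  stable
  step 11. node 4  ⊔preds=[-6,4]  new=[0,2]  stable
  step 12. node 5  ⊔preds=[-6,6]  new=[-6,6]  stable
  step 13. node 2  ⊔preds=[-6,6]  new=[-4,6]  stable

Least fixpoint reached:
  node 0: [-6,4]
  node 1: [-6,6]
  node 2: [-4,6]
  node 3: [-6,6]
  node 4: [0,2]
  node 5: [-6,6]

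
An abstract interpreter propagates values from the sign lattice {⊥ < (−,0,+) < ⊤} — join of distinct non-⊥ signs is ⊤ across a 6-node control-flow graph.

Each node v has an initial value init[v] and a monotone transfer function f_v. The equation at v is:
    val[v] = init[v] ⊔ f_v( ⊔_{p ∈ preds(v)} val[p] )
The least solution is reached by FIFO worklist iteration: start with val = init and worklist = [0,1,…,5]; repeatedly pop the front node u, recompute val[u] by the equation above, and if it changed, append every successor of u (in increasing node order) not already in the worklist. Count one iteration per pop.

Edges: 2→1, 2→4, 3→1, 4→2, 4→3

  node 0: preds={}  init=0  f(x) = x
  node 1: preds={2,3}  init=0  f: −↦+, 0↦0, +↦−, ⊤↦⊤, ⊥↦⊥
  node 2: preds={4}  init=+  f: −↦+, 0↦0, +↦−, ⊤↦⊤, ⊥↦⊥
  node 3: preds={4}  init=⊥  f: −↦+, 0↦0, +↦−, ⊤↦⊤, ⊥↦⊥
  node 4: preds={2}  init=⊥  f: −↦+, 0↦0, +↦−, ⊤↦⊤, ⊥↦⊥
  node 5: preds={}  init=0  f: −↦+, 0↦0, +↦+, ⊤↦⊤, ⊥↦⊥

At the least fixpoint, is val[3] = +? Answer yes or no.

Worklist (9 pops):
  #1 pop 0: in=⊥ → 0 (no change)
  #2 pop 1: in=+ → ⊤ (was 0); enqueue []
  #3 pop 2: in=⊥ → + (no change)
  #4 pop 3: in=⊥ → ⊥ (no change)
  #5 pop 4: in=+ → − (was ⊥); enqueue [2,3]
  #6 pop 5: in=⊥ → 0 (no change)
  #7 pop 2: in=− → + (no change)
  #8 pop 3: in=− → + (was ⊥); enqueue [1]
  #9 pop 1: in=+ → ⊤ (no change)

Fixpoint:
  val[0] = 0
  val[1] = ⊤
  val[2] = +
  val[3] = +
  val[4] = −
  val[5] = 0

yes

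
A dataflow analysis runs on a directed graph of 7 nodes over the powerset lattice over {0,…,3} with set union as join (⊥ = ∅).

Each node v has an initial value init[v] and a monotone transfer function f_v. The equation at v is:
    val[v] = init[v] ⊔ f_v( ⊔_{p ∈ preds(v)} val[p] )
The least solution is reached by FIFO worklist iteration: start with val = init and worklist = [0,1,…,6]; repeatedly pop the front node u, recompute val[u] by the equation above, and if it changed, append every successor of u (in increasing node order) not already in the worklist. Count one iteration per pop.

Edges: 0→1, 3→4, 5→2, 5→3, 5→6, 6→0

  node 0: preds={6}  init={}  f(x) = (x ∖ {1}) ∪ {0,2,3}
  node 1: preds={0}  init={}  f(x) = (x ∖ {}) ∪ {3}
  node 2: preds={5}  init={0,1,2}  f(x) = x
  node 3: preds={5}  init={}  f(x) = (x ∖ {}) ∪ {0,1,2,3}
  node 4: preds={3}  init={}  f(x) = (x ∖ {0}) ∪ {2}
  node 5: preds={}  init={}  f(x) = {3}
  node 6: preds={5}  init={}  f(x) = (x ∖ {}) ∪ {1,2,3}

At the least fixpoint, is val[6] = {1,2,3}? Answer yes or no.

yes

Iteration log — 10 steps:
  step 1. node 0  ⊔preds={}  new={0,2,3}  old={}  +wl: 
  step 2. node 1  ⊔preds={0,2,3}  new={0,2,3}  old={}  +wl: 
  step 3. node 2  ⊔preds={}  new={0,1,2}  stable
  step 4. node 3  ⊔preds={}  new={0,1,2,3}  old={}  +wl: 
  step 5. node 4  ⊔preds={0,1,2,3}  new={1,2,3}  old={}  +wl: 
  step 6. node 5  ⊔preds={}  new={3}  old={}  +wl: 2,3
  step 7. node 6  ⊔preds={3}  new={1,2,3}  old={}  +wl: 0
  step 8. node 2  ⊔preds={3}  new={0,1,2,3}  old={0,1,2}  +wl: 
  step 9. node 3  ⊔preds={3}  new={0,1,2,3}  stable
  step 10. node 0  ⊔preds={1,2,3}  new={0,2,3}  stable

Least fixpoint reached:
  node 0: {0,2,3}
  node 1: {0,2,3}
  node 2: {0,1,2,3}
  node 3: {0,1,2,3}
  node 4: {1,2,3}
  node 5: {3}
  node 6: {1,2,3}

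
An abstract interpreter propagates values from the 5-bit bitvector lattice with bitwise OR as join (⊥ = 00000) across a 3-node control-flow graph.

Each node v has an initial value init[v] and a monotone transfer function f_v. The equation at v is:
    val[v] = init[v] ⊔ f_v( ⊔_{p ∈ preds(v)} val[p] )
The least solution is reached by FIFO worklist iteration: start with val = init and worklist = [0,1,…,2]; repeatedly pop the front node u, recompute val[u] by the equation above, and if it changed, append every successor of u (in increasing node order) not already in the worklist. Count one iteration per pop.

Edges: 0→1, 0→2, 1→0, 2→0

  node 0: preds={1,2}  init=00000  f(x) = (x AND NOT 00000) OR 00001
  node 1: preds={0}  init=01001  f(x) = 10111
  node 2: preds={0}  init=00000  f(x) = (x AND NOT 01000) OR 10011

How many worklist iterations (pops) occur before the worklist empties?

7

Worklist (7 pops):
  #1 pop 0: in=01001 → 01001 (was 00000); enqueue []
  #2 pop 1: in=01001 → 11111 (was 01001); enqueue [0]
  #3 pop 2: in=01001 → 10011 (was 00000); enqueue []
  #4 pop 0: in=11111 → 11111 (was 01001); enqueue [1,2]
  #5 pop 1: in=11111 → 11111 (no change)
  #6 pop 2: in=11111 → 10111 (was 10011); enqueue [0]
  #7 pop 0: in=11111 → 11111 (no change)

Fixpoint:
  val[0] = 11111
  val[1] = 11111
  val[2] = 10111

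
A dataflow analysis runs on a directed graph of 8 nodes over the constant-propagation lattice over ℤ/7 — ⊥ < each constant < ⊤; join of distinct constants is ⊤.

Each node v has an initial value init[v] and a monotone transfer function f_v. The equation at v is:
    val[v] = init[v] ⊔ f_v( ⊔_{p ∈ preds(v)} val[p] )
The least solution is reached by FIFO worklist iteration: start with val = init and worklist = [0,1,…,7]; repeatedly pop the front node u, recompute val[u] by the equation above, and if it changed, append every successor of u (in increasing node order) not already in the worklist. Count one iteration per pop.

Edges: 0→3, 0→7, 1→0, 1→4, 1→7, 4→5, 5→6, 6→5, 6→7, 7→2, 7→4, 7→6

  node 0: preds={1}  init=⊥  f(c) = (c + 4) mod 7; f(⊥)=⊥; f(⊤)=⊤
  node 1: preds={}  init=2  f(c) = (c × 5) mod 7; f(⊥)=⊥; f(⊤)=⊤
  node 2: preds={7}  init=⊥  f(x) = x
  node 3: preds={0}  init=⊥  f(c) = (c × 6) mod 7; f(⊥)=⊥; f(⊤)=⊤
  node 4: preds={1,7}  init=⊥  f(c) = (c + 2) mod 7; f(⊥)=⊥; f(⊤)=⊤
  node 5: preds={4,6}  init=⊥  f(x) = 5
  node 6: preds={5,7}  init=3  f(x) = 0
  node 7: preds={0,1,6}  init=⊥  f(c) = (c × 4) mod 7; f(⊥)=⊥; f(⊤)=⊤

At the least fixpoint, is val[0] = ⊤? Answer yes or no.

no

Worklist (13 pops):
  #1 pop 0: in=2 → 6 (was ⊥); enqueue []
  #2 pop 1: in=⊥ → 2 (no change)
  #3 pop 2: in=⊥ → ⊥ (no change)
  #4 pop 3: in=6 → 1 (was ⊥); enqueue []
  #5 pop 4: in=2 → 4 (was ⊥); enqueue []
  #6 pop 5: in=⊤ → 5 (was ⊥); enqueue []
  #7 pop 6: in=5 → ⊤ (was 3); enqueue [5]
  #8 pop 7: in=⊤ → ⊤ (was ⊥); enqueue [2,4,6]
  #9 pop 5: in=⊤ → 5 (no change)
  #10 pop 2: in=⊤ → ⊤ (was ⊥); enqueue []
  #11 pop 4: in=⊤ → ⊤ (was 4); enqueue [5]
  #12 pop 6: in=⊤ → ⊤ (no change)
  #13 pop 5: in=⊤ → 5 (no change)

Fixpoint:
  val[0] = 6
  val[1] = 2
  val[2] = ⊤
  val[3] = 1
  val[4] = ⊤
  val[5] = 5
  val[6] = ⊤
  val[7] = ⊤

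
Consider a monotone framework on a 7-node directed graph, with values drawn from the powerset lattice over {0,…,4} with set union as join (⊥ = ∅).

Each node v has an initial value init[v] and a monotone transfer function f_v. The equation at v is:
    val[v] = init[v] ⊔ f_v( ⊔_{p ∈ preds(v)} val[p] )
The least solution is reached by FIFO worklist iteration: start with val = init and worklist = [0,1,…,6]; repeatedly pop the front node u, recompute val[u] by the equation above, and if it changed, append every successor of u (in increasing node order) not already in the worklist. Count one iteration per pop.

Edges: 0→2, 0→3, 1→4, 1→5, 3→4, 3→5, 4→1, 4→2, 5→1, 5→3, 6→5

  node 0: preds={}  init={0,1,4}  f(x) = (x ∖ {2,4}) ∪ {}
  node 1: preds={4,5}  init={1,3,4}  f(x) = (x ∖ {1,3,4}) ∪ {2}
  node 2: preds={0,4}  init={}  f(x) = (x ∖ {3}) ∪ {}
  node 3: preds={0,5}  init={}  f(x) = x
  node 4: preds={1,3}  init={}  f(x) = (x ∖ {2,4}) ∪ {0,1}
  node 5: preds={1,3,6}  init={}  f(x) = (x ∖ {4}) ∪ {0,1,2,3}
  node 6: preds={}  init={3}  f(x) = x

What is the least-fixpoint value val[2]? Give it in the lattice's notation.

Trace (12 dequeues):
  [1] u=0 | in {} | out {0,1,4} | ==
  [2] u=1 | in {} | out {1,2,3,4} | prev {1,3,4} | push {}
  [3] u=2 | in {0,1,4} | out {0,1,4} | prev {} | push {}
  [4] u=3 | in {0,1,4} | out {0,1,4} | prev {} | push {}
  [5] u=4 | in {0,1,2,3,4} | out {0,1,3} | prev {} | push {1,2}
  [6] u=5 | in {0,1,2,3,4} | out {0,1,2,3} | prev {} | push {3}
  [7] u=6 | in {} | out {3} | ==
  [8] u=1 | in {0,1,2,3} | out {0,1,2,3,4} | prev {1,2,3,4} | push {4,5}
  [9] u=2 | in {0,1,3,4} | out {0,1,4} | ==
  [10] u=3 | in {0,1,2,3,4} | out {0,1,2,3,4} | prev {0,1,4} | push {}
  [11] u=4 | in {0,1,2,3,4} | out {0,1,3} | ==
  [12] u=5 | in {0,1,2,3,4} | out {0,1,2,3} | ==

Converged values:
  [0] {0,1,4}
  [1] {0,1,2,3,4}
  [2] {0,1,4}
  [3] {0,1,2,3,4}
  [4] {0,1,3}
  [5] {0,1,2,3}
  [6] {3}

{0,1,4}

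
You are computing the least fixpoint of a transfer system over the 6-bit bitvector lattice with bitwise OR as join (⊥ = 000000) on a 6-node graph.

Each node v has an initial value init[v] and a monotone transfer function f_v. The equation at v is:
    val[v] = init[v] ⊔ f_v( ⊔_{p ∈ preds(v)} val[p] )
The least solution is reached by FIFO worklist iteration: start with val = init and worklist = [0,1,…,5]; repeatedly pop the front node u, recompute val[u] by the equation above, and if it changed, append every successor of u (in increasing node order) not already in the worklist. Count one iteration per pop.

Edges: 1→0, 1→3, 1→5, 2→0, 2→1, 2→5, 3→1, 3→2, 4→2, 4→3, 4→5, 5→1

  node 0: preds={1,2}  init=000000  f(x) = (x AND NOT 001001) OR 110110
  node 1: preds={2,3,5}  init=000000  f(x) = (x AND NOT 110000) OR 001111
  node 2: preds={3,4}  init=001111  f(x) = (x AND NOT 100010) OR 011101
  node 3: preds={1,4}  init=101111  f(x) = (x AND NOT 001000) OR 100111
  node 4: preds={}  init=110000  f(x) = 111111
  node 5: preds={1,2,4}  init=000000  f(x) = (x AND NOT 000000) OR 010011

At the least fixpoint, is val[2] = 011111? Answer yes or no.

yes

Iteration log — 10 steps:
  step 1. node 0  ⊔preds=001111  new=110110  old=000000  +wl: 
  step 2. node 1  ⊔preds=101111  new=001111  old=000000  +wl: 0
  step 3. node 2  ⊔preds=111111  new=011111  old=001111  +wl: 1
  step 4. node 3  ⊔preds=111111  new=111111  old=101111  +wl: 2
  step 5. node 4  ⊔preds=000000  new=111111  old=110000  +wl: 3
  step 6. node 5  ⊔preds=111111  new=111111  old=000000  +wl: 
  step 7. node 0  ⊔preds=011111  new=110110  stable
  step 8. node 1  ⊔preds=111111  new=001111  stable
  step 9. node 2  ⊔preds=111111  new=011111  stable
  step 10. node 3  ⊔preds=111111  new=111111  stable

Least fixpoint reached:
  node 0: 110110
  node 1: 001111
  node 2: 011111
  node 3: 111111
  node 4: 111111
  node 5: 111111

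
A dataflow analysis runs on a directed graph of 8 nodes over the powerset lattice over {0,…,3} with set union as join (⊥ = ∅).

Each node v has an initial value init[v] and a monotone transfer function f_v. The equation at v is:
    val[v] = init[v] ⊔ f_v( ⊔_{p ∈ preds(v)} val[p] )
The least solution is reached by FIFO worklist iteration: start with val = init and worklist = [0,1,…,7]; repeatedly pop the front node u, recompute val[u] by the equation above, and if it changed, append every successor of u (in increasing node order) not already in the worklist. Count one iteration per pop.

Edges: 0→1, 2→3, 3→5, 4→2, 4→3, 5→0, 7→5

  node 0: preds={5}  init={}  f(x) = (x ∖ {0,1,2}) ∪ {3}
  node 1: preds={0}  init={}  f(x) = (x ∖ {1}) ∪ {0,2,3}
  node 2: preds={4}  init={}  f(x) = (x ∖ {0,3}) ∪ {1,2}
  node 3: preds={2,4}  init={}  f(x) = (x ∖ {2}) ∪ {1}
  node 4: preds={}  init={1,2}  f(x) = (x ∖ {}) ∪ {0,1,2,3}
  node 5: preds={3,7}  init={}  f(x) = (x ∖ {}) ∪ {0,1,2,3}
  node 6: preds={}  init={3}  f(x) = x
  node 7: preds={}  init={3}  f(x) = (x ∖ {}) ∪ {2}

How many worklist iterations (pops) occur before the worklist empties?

Worklist (12 pops):
  #1 pop 0: in={} → {3} (was {}); enqueue []
  #2 pop 1: in={3} → {0,2,3} (was {}); enqueue []
  #3 pop 2: in={1,2} → {1,2} (was {}); enqueue []
  #4 pop 3: in={1,2} → {1} (was {}); enqueue []
  #5 pop 4: in={} → {0,1,2,3} (was {1,2}); enqueue [2,3]
  #6 pop 5: in={1,3} → {0,1,2,3} (was {}); enqueue [0]
  #7 pop 6: in={} → {3} (no change)
  #8 pop 7: in={} → {2,3} (was {3}); enqueue [5]
  #9 pop 2: in={0,1,2,3} → {1,2} (no change)
  #10 pop 3: in={0,1,2,3} → {0,1,3} (was {1}); enqueue []
  #11 pop 0: in={0,1,2,3} → {3} (no change)
  #12 pop 5: in={0,1,2,3} → {0,1,2,3} (no change)

Fixpoint:
  val[0] = {3}
  val[1] = {0,2,3}
  val[2] = {1,2}
  val[3] = {0,1,3}
  val[4] = {0,1,2,3}
  val[5] = {0,1,2,3}
  val[6] = {3}
  val[7] = {2,3}

12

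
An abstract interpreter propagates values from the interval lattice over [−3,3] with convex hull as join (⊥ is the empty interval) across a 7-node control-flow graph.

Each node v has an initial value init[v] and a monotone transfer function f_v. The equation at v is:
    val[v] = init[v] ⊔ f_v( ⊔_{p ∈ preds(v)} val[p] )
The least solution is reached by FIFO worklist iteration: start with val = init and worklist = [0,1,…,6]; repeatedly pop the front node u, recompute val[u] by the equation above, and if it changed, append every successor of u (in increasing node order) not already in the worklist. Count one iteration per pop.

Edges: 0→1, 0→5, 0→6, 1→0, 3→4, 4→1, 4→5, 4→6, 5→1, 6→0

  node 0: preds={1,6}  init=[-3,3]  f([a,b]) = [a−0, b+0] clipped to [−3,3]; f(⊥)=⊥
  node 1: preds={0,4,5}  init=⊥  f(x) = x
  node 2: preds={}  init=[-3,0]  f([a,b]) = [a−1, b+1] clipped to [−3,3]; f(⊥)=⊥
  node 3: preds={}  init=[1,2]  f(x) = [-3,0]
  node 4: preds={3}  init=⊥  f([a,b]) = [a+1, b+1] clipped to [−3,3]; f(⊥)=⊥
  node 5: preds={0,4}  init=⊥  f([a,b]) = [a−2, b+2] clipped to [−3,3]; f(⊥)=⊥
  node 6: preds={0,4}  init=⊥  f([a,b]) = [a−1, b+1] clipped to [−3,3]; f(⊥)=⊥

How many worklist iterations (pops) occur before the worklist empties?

Trace (9 dequeues):
  [1] u=0 | in ⊥ | out [-3,3] | ==
  [2] u=1 | in [-3,3] | out [-3,3] | prev ⊥ | push {0}
  [3] u=2 | in ⊥ | out [-3,0] | ==
  [4] u=3 | in ⊥ | out [-3,2] | prev [1,2] | push {}
  [5] u=4 | in [-3,2] | out [-2,3] | prev ⊥ | push {1}
  [6] u=5 | in [-3,3] | out [-3,3] | prev ⊥ | push {}
  [7] u=6 | in [-3,3] | out [-3,3] | prev ⊥ | push {}
  [8] u=0 | in [-3,3] | out [-3,3] | ==
  [9] u=1 | in [-3,3] | out [-3,3] | ==

Converged values:
  [0] [-3,3]
  [1] [-3,3]
  [2] [-3,0]
  [3] [-3,2]
  [4] [-2,3]
  [5] [-3,3]
  [6] [-3,3]

9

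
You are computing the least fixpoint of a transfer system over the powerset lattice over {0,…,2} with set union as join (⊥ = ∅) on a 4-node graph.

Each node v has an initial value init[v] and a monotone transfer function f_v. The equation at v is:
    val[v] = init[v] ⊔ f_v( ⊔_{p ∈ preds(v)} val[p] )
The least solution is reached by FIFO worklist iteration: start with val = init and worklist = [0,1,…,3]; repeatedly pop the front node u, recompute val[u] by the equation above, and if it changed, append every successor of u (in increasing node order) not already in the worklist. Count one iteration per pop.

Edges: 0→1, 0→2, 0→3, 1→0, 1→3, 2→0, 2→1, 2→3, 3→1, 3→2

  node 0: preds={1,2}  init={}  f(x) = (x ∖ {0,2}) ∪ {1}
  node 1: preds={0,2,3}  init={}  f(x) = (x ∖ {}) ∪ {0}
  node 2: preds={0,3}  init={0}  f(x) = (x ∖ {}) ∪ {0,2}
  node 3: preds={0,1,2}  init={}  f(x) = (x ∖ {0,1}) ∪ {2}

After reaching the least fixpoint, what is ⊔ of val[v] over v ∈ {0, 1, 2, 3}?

Iteration log — 9 steps:
  step 1. node 0  ⊔preds={0}  new={1}  old={}  +wl: 
  step 2. node 1  ⊔preds={0,1}  new={0,1}  old={}  +wl: 0
  step 3. node 2  ⊔preds={1}  new={0,1,2}  old={0}  +wl: 1
  step 4. node 3  ⊔preds={0,1,2}  new={2}  old={}  +wl: 2
  step 5. node 0  ⊔preds={0,1,2}  new={1}  stable
  step 6. node 1  ⊔preds={0,1,2}  new={0,1,2}  old={0,1}  +wl: 0,3
  step 7. node 2  ⊔preds={1,2}  new={0,1,2}  stable
  step 8. node 0  ⊔preds={0,1,2}  new={1}  stable
  step 9. node 3  ⊔preds={0,1,2}  new={2}  stable

Least fixpoint reached:
  node 0: {1}
  node 1: {0,1,2}
  node 2: {0,1,2}
  node 3: {2}

{0,1,2}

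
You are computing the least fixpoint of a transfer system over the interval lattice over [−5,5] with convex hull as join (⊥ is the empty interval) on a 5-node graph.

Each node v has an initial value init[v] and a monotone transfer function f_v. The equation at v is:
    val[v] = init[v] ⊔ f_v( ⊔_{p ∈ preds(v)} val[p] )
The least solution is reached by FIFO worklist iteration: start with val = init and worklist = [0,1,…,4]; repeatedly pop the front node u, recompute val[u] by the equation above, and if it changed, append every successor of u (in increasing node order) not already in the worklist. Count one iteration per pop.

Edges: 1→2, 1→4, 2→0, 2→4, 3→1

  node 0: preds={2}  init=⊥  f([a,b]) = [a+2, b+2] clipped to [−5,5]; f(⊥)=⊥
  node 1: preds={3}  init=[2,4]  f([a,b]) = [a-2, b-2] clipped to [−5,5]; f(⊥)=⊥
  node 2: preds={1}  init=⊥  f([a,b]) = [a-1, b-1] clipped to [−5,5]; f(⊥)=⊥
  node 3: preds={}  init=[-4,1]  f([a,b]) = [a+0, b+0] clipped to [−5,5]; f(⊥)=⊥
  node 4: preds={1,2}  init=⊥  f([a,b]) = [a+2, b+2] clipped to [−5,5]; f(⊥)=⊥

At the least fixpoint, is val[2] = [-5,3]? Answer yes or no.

Trace (6 dequeues):
  [1] u=0 | in ⊥ | out ⊥ | ==
  [2] u=1 | in [-4,1] | out [-5,4] | prev [2,4] | push {}
  [3] u=2 | in [-5,4] | out [-5,3] | prev ⊥ | push {0}
  [4] u=3 | in ⊥ | out [-4,1] | ==
  [5] u=4 | in [-5,4] | out [-3,5] | prev ⊥ | push {}
  [6] u=0 | in [-5,3] | out [-3,5] | prev ⊥ | push {}

Converged values:
  [0] [-3,5]
  [1] [-5,4]
  [2] [-5,3]
  [3] [-4,1]
  [4] [-3,5]

yes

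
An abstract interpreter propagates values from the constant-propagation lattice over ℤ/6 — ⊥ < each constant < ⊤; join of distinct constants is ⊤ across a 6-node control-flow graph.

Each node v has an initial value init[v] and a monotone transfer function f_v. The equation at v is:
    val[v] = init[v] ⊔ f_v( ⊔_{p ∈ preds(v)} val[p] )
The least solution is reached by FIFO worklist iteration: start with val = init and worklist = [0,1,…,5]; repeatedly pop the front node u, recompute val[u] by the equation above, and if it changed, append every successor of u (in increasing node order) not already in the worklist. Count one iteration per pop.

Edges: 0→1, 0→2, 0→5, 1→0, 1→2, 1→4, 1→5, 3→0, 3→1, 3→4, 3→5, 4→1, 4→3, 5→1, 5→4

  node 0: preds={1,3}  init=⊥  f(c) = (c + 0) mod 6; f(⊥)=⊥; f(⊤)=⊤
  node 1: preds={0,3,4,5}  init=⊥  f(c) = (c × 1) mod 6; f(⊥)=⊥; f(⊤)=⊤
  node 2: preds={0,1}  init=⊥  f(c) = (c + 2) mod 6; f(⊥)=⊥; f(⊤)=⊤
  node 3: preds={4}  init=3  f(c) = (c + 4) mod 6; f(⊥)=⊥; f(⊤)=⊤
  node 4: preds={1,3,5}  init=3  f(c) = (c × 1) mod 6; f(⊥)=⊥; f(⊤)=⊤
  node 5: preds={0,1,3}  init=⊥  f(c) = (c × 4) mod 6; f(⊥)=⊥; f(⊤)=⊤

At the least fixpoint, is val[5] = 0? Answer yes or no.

no

Iteration log — 13 steps:
  step 1. node 0  ⊔preds=3  new=3  old=⊥  +wl: 
  step 2. node 1  ⊔preds=3  new=3  old=⊥  +wl: 0
  step 3. node 2  ⊔preds=3  new=5  old=⊥  +wl: 
  step 4. node 3  ⊔preds=3  new=⊤  old=3  +wl: 1
  step 5. node 4  ⊔preds=⊤  new=⊤  old=3  +wl: 3
  step 6. node 5  ⊔preds=⊤  new=⊤  old=⊥  +wl: 4
  step 7. node 0  ⊔preds=⊤  new=⊤  old=3  +wl: 2,5
  step 8. node 1  ⊔preds=⊤  new=⊤  old=3  +wl: 0
  step 9. node 3  ⊔preds=⊤  new=⊤  stable
  step 10. node 4  ⊔preds=⊤  new=⊤  stable
  step 11. node 2  ⊔preds=⊤  new=⊤  old=5  +wl: 
  step 12. node 5  ⊔preds=⊤  new=⊤  stable
  step 13. node 0  ⊔preds=⊤  new=⊤  stable

Least fixpoint reached:
  node 0: ⊤
  node 1: ⊤
  node 2: ⊤
  node 3: ⊤
  node 4: ⊤
  node 5: ⊤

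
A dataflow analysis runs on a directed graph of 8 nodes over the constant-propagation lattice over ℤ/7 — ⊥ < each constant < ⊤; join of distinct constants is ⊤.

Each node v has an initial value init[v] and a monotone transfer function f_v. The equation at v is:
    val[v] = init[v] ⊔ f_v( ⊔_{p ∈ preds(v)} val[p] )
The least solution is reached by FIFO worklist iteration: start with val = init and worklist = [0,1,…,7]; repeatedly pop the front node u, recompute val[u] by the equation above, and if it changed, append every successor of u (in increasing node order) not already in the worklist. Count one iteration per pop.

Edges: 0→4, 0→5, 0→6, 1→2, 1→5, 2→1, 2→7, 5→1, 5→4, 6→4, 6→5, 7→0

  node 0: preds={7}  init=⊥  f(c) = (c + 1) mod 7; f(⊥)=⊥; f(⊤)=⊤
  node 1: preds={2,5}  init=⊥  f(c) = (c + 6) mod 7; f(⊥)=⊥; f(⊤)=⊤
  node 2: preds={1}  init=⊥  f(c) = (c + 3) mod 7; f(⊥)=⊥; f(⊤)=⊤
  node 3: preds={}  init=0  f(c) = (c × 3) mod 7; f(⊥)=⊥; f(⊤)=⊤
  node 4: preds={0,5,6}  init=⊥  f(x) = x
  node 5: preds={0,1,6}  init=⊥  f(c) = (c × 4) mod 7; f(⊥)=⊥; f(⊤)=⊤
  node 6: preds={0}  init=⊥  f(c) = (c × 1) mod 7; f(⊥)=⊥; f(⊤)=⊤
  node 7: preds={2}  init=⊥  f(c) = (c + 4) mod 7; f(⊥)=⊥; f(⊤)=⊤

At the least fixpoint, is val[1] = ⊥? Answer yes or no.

Worklist (8 pops):
  #1 pop 0: in=⊥ → ⊥ (no change)
  #2 pop 1: in=⊥ → ⊥ (no change)
  #3 pop 2: in=⊥ → ⊥ (no change)
  #4 pop 3: in=⊥ → 0 (no change)
  #5 pop 4: in=⊥ → ⊥ (no change)
  #6 pop 5: in=⊥ → ⊥ (no change)
  #7 pop 6: in=⊥ → ⊥ (no change)
  #8 pop 7: in=⊥ → ⊥ (no change)

Fixpoint:
  val[0] = ⊥
  val[1] = ⊥
  val[2] = ⊥
  val[3] = 0
  val[4] = ⊥
  val[5] = ⊥
  val[6] = ⊥
  val[7] = ⊥

yes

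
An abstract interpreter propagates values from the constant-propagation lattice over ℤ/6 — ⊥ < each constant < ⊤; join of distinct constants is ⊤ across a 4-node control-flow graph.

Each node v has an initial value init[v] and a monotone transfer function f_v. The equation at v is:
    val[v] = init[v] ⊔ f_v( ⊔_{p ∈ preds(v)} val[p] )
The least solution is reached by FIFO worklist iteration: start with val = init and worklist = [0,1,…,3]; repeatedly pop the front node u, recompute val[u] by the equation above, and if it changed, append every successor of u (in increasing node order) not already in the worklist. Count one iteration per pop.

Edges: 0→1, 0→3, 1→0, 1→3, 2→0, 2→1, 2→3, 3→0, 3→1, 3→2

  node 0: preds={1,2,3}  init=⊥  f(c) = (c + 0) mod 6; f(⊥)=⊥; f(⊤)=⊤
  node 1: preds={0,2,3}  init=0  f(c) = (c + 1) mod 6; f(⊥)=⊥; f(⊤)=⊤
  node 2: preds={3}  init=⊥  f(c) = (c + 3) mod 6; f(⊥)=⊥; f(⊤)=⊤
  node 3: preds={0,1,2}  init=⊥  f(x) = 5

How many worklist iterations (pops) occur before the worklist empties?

10

Iteration log — 10 steps:
  step 1. node 0  ⊔preds=0  new=0  old=⊥  +wl: 
  step 2. node 1  ⊔preds=0  new=⊤  old=0  +wl: 0
  step 3. node 2  ⊔preds=⊥  new=⊥  stable
  step 4. node 3  ⊔preds=⊤  new=5  old=⊥  +wl: 1,2
  step 5. node 0  ⊔preds=⊤  new=⊤  old=0  +wl: 3
  step 6. node 1  ⊔preds=⊤  new=⊤  stable
  step 7. node 2  ⊔preds=5  new=2  old=⊥  +wl: 0,1
  step 8. node 3  ⊔preds=⊤  new=5  stable
  step 9. node 0  ⊔preds=⊤  new=⊤  stable
  step 10. node 1  ⊔preds=⊤  new=⊤  stable

Least fixpoint reached:
  node 0: ⊤
  node 1: ⊤
  node 2: 2
  node 3: 5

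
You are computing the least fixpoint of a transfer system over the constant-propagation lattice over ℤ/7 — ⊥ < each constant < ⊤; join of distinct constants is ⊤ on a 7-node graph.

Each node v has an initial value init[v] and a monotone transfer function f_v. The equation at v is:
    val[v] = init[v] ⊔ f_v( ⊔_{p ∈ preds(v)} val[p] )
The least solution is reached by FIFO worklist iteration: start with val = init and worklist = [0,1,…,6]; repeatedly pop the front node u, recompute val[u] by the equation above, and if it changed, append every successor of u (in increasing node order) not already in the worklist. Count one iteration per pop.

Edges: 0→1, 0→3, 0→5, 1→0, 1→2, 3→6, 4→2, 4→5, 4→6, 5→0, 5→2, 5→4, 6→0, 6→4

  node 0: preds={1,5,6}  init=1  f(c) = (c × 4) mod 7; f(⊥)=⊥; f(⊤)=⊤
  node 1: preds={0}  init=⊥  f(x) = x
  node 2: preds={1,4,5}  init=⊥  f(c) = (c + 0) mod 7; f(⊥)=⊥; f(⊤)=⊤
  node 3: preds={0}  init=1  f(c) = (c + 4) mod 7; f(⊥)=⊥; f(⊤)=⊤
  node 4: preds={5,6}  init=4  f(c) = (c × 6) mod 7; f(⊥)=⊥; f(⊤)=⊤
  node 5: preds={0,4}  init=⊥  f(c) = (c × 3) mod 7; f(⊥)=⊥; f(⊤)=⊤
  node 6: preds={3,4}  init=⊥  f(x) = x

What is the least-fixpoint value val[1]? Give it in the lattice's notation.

Trace (16 dequeues):
  [1] u=0 | in ⊥ | out 1 | ==
  [2] u=1 | in 1 | out 1 | prev ⊥ | push {0}
  [3] u=2 | in ⊤ | out ⊤ | prev ⊥ | push {}
  [4] u=3 | in 1 | out ⊤ | prev 1 | push {}
  [5] u=4 | in ⊥ | out 4 | ==
  [6] u=5 | in ⊤ | out ⊤ | prev ⊥ | push {2,4}
  [7] u=6 | in ⊤ | out ⊤ | prev ⊥ | push {}
  [8] u=0 | in ⊤ | out ⊤ | prev 1 | push {1,3,5}
  [9] u=2 | in ⊤ | out ⊤ | ==
  [10] u=4 | in ⊤ | out ⊤ | prev 4 | push {2,6}
  [11] u=1 | in ⊤ | out ⊤ | prev 1 | push {0}
  [12] u=3 | in ⊤ | out ⊤ | ==
  [13] u=5 | in ⊤ | out ⊤ | ==
  [14] u=2 | in ⊤ | out ⊤ | ==
  [15] u=6 | in ⊤ | out ⊤ | ==
  [16] u=0 | in ⊤ | out ⊤ | ==

Converged values:
  [0] ⊤
  [1] ⊤
  [2] ⊤
  [3] ⊤
  [4] ⊤
  [5] ⊤
  [6] ⊤

⊤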